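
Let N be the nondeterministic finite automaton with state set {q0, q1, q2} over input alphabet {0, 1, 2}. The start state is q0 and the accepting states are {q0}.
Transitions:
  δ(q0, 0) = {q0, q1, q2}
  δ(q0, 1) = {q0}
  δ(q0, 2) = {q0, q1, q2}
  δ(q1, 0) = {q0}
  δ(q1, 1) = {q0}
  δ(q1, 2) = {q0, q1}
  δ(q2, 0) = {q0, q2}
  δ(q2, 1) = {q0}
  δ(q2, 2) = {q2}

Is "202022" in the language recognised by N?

accepted

Start: {q0}
read 2: {q0, q1, q2}
read 0: {q0, q1, q2}
read 2: {q0, q1, q2}
read 0: {q0, q1, q2}
read 2: {q0, q1, q2}
read 2: {q0, q1, q2}
Reachable ∩ accepting = {q0} — nonempty.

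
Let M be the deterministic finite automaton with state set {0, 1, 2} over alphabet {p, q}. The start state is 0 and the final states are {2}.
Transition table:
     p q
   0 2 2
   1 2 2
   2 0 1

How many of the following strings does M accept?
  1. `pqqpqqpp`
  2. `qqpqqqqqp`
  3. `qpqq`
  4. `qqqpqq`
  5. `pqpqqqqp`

1

`pqqpqqpp`: rejected
`qqpqqqqqp`: accepted
`qpqq`: rejected
`qqqpqq`: rejected
`pqpqqqqp`: rejected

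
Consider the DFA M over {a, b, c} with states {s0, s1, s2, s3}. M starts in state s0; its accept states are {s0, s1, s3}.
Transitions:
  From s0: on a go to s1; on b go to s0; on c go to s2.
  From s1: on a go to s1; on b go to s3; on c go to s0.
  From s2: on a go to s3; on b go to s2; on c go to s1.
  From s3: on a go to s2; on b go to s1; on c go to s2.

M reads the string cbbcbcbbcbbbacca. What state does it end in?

s0 --c--> s2
s2 --b--> s2
s2 --b--> s2
s2 --c--> s1
s1 --b--> s3
s3 --c--> s2
s2 --b--> s2
s2 --b--> s2
s2 --c--> s1
s1 --b--> s3
s3 --b--> s1
s1 --b--> s3
s3 --a--> s2
s2 --c--> s1
s1 --c--> s0
s0 --a--> s1

s1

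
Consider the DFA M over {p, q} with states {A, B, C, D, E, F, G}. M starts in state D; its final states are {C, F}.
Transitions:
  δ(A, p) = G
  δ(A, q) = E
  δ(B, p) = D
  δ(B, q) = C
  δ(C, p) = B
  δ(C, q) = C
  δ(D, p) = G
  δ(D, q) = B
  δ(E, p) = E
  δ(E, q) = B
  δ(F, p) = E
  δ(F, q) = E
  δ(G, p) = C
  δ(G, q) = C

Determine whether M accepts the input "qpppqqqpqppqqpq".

D --q--> B
B --p--> D
D --p--> G
G --p--> C
C --q--> C
C --q--> C
C --q--> C
C --p--> B
B --q--> C
C --p--> B
B --p--> D
D --q--> B
B --q--> C
C --p--> B
B --q--> C
End in state C, which is an accepting state.

accepted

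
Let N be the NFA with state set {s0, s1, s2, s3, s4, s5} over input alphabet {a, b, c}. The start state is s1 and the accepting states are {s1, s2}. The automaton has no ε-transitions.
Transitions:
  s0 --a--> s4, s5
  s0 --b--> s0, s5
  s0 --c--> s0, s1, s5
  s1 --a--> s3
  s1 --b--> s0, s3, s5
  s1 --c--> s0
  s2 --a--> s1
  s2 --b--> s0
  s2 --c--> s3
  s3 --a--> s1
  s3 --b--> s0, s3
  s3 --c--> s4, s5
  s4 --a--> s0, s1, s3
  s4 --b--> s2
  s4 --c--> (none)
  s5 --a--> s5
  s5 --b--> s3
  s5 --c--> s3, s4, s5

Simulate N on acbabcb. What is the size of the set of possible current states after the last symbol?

4

Start: {s1}
read a: {s3}
read c: {s4, s5}
read b: {s2, s3}
read a: {s1}
read b: {s0, s3, s5}
read c: {s0, s1, s3, s4, s5}
read b: {s0, s2, s3, s5}
Final reachable set {s0, s2, s3, s5} has 4 states.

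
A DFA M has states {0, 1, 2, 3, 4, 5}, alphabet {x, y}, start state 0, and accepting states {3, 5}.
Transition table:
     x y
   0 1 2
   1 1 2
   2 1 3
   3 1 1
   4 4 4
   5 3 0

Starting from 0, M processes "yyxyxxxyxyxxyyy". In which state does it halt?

1

0 --y--> 2
2 --y--> 3
3 --x--> 1
1 --y--> 2
2 --x--> 1
1 --x--> 1
1 --x--> 1
1 --y--> 2
2 --x--> 1
1 --y--> 2
2 --x--> 1
1 --x--> 1
1 --y--> 2
2 --y--> 3
3 --y--> 1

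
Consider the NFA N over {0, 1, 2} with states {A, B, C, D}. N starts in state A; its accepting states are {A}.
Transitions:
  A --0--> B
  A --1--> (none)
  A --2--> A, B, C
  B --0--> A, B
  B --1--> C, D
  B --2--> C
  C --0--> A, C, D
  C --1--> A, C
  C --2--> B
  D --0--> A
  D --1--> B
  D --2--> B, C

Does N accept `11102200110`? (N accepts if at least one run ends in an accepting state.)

rejected

Start: {A}
read 1: {}
The reachable set is empty and stays empty for the remaining 10 symbols.
Reachable ∩ accepting = {} — empty.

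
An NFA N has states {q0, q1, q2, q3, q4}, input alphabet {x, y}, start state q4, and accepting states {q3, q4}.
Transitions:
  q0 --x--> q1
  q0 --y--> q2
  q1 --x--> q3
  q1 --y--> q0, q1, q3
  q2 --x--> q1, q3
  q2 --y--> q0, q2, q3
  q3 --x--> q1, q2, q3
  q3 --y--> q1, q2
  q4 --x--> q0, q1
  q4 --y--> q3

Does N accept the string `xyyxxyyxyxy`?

accepted

Start: {q4}
read x: {q0, q1}
read y: {q0, q1, q2, q3}
read y: {q0, q1, q2, q3}
read x: {q1, q2, q3}
read x: {q1, q2, q3}
read y: {q0, q1, q2, q3}
read y: {q0, q1, q2, q3}
read x: {q1, q2, q3}
read y: {q0, q1, q2, q3}
read x: {q1, q2, q3}
read y: {q0, q1, q2, q3}
Reachable ∩ accepting = {q3} — nonempty.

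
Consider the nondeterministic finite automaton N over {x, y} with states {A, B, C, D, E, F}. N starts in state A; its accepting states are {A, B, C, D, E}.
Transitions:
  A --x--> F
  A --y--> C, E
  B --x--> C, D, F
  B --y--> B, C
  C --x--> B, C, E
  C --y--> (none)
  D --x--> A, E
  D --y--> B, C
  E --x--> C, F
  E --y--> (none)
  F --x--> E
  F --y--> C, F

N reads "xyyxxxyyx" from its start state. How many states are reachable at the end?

5

Start: {A}
read x: {F}
read y: {C, F}
read y: {C, F}
read x: {B, C, E}
read x: {B, C, D, E, F}
read x: {A, B, C, D, E, F}
read y: {B, C, E, F}
read y: {B, C, F}
read x: {B, C, D, E, F}
Final reachable set {B, C, D, E, F} has 5 states.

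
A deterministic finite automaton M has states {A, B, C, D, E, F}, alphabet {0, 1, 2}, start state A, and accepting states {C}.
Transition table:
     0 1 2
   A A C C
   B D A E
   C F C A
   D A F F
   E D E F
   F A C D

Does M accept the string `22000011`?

accepted

A --2--> C
C --2--> A
A --0--> A
A --0--> A
A --0--> A
A --0--> A
A --1--> C
C --1--> C
End in state C, which is an accepting state.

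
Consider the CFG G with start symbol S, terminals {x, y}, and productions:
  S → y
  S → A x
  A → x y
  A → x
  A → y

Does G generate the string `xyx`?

yes

S ⇒ Ax ⇒ xyx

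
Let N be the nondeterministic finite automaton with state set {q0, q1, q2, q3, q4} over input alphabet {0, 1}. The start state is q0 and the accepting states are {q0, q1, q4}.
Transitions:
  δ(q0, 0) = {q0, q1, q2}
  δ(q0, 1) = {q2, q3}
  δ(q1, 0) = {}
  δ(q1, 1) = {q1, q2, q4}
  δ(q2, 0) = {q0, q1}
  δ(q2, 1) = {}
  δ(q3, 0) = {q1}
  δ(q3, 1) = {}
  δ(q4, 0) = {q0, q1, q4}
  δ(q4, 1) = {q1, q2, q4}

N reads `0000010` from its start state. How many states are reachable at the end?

3

Start: {q0}
read 0: {q0, q1, q2}
read 0: {q0, q1, q2}
read 0: {q0, q1, q2}
read 0: {q0, q1, q2}
read 0: {q0, q1, q2}
read 1: {q1, q2, q3, q4}
read 0: {q0, q1, q4}
Final reachable set {q0, q1, q4} has 3 states.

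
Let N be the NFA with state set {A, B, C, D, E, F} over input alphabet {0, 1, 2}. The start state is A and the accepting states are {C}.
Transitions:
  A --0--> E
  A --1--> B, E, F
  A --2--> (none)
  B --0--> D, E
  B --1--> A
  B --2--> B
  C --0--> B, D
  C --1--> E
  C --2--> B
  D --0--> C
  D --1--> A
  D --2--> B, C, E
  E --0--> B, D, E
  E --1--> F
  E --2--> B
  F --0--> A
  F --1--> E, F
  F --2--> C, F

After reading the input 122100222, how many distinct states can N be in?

Start: {A}
read 1: {B, E, F}
read 2: {B, C, F}
read 2: {B, C, F}
read 1: {A, E, F}
read 0: {A, B, D, E}
read 0: {B, C, D, E}
read 2: {B, C, E}
read 2: {B}
read 2: {B}
Final reachable set {B} has 1 state.

1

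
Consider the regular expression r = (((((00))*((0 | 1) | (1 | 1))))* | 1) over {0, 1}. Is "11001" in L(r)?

yes

The left alternative ((((00))*((0|1)|(1|1))))* matches 11001.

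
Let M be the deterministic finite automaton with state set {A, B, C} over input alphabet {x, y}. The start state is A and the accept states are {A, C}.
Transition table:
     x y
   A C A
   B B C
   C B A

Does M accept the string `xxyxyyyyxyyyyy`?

A --x--> C
C --x--> B
B --y--> C
C --x--> B
B --y--> C
C --y--> A
A --y--> A
A --y--> A
A --x--> C
C --y--> A
A --y--> A
A --y--> A
A --y--> A
A --y--> A
End in state A, which is an accepting state.

accepted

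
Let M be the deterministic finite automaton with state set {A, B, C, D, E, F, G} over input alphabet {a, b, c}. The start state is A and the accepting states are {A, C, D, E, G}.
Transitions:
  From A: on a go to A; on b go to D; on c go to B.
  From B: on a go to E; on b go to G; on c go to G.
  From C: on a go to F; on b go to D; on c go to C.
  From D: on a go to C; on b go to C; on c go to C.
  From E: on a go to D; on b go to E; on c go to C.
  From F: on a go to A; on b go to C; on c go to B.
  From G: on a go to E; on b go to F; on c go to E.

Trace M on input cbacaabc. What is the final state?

C

A --c--> B
B --b--> G
G --a--> E
E --c--> C
C --a--> F
F --a--> A
A --b--> D
D --c--> C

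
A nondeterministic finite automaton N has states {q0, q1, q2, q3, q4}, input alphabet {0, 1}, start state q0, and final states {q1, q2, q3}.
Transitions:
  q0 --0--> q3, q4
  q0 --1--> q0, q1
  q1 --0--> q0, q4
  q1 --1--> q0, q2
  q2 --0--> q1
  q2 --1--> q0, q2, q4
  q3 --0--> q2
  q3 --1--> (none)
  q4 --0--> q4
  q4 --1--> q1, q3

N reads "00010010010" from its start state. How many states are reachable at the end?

5

Start: {q0}
read 0: {q3, q4}
read 0: {q2, q4}
read 0: {q1, q4}
read 1: {q0, q1, q2, q3}
read 0: {q0, q1, q2, q3, q4}
read 0: {q0, q1, q2, q3, q4}
read 1: {q0, q1, q2, q3, q4}
read 0: {q0, q1, q2, q3, q4}
read 0: {q0, q1, q2, q3, q4}
read 1: {q0, q1, q2, q3, q4}
read 0: {q0, q1, q2, q3, q4}
Final reachable set {q0, q1, q2, q3, q4} has 5 states.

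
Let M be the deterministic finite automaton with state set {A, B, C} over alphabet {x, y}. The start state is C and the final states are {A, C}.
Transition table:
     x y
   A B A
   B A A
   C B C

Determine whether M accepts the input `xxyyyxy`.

C --x--> B
B --x--> A
A --y--> A
A --y--> A
A --y--> A
A --x--> B
B --y--> A
End in state A, which is an accepting state.

accepted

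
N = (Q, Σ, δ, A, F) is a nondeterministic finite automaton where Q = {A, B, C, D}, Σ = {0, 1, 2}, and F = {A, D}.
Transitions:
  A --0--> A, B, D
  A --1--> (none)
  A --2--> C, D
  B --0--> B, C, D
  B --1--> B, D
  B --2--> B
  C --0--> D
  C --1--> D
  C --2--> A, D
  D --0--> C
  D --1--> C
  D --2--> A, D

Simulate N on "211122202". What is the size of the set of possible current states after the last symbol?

Start: {A}
read 2: {C, D}
read 1: {C, D}
read 1: {C, D}
read 1: {C, D}
read 2: {A, D}
read 2: {A, C, D}
read 2: {A, C, D}
read 0: {A, B, C, D}
read 2: {A, B, C, D}
Final reachable set {A, B, C, D} has 4 states.

4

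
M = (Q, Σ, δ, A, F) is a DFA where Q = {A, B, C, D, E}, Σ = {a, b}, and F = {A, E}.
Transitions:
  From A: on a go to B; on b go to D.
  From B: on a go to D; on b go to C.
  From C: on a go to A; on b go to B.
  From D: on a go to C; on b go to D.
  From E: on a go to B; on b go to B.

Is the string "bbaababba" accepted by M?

A --b--> D
D --b--> D
D --a--> C
C --a--> A
A --b--> D
D --a--> C
C --b--> B
B --b--> C
C --a--> A
End in state A, which is an accepting state.

accepted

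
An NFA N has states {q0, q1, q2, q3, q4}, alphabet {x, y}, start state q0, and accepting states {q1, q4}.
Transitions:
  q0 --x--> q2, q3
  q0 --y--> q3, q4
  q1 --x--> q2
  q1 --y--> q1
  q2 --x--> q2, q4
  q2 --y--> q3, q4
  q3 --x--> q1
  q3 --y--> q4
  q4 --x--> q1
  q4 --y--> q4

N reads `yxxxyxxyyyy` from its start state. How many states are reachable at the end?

Start: {q0}
read y: {q3, q4}
read x: {q1}
read x: {q2}
read x: {q2, q4}
read y: {q3, q4}
read x: {q1}
read x: {q2}
read y: {q3, q4}
read y: {q4}
read y: {q4}
read y: {q4}
Final reachable set {q4} has 1 state.

1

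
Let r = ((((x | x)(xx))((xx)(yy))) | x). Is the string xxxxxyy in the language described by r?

yes

The left alternative (((x|x)(xx))((xx)(yy))) matches xxxxxyy.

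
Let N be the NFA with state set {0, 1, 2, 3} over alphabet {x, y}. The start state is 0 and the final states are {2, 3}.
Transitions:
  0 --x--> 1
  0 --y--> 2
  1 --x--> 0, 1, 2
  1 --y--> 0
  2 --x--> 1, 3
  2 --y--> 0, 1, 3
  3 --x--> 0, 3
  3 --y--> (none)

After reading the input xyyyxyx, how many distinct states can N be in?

Start: {0}
read x: {1}
read y: {0}
read y: {2}
read y: {0, 1, 3}
read x: {0, 1, 2, 3}
read y: {0, 1, 2, 3}
read x: {0, 1, 2, 3}
Final reachable set {0, 1, 2, 3} has 4 states.

4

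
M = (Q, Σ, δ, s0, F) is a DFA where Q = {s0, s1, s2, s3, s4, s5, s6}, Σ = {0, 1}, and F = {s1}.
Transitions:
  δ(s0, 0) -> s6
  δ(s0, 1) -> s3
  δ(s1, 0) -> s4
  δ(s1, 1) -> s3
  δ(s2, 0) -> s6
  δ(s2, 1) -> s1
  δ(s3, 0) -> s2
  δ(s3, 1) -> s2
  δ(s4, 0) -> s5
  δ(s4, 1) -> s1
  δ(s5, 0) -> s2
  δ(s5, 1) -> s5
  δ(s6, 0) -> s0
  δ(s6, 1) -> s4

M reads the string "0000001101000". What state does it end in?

s6

s0 --0--> s6
s6 --0--> s0
s0 --0--> s6
s6 --0--> s0
s0 --0--> s6
s6 --0--> s0
s0 --1--> s3
s3 --1--> s2
s2 --0--> s6
s6 --1--> s4
s4 --0--> s5
s5 --0--> s2
s2 --0--> s6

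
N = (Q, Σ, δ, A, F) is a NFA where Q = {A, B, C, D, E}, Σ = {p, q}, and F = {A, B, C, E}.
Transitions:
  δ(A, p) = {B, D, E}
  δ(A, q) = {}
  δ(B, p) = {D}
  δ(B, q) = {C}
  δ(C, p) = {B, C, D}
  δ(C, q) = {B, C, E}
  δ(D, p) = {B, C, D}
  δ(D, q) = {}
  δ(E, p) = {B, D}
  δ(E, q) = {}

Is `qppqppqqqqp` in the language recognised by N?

rejected

Start: {A}
read q: {}
The reachable set is empty and stays empty for the remaining 10 symbols.
Reachable ∩ accepting = {} — empty.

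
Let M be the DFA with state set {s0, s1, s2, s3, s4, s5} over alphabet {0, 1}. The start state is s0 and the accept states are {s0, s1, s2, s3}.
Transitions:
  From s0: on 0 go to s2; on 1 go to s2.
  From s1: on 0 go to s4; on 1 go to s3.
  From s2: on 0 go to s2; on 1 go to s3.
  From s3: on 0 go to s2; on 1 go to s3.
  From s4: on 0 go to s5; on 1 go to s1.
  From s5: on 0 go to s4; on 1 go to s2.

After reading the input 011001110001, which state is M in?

s3

s0 --0--> s2
s2 --1--> s3
s3 --1--> s3
s3 --0--> s2
s2 --0--> s2
s2 --1--> s3
s3 --1--> s3
s3 --1--> s3
s3 --0--> s2
s2 --0--> s2
s2 --0--> s2
s2 --1--> s3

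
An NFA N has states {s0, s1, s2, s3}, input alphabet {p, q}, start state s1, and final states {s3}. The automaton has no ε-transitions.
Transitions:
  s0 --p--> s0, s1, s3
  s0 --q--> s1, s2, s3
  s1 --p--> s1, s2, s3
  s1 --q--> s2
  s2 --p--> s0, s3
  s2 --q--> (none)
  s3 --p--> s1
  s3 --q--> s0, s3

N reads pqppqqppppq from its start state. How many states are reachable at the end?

Start: {s1}
read p: {s1, s2, s3}
read q: {s0, s2, s3}
read p: {s0, s1, s3}
read p: {s0, s1, s2, s3}
read q: {s0, s1, s2, s3}
read q: {s0, s1, s2, s3}
read p: {s0, s1, s2, s3}
read p: {s0, s1, s2, s3}
read p: {s0, s1, s2, s3}
read p: {s0, s1, s2, s3}
read q: {s0, s1, s2, s3}
Final reachable set {s0, s1, s2, s3} has 4 states.

4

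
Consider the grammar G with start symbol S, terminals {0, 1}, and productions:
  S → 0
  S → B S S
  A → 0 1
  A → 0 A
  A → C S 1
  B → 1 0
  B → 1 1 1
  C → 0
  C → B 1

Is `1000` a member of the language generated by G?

yes

S ⇒ BSS ⇒ 10SS ⇒ 100S ⇒ 1000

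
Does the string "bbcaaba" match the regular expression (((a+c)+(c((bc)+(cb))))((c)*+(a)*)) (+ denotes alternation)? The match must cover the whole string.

No split of bbcaaba into u·v has ((a+c)+(c((bc)+(cb)))) matching u and ((c)*+(a)*) matching v.

no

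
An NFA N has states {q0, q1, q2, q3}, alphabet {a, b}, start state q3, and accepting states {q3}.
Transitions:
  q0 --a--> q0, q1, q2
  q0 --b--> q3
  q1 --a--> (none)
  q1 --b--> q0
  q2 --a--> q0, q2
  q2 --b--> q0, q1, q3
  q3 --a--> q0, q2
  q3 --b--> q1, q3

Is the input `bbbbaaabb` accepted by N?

accepted

Start: {q3}
read b: {q1, q3}
read b: {q0, q1, q3}
read b: {q0, q1, q3}
read b: {q0, q1, q3}
read a: {q0, q1, q2}
read a: {q0, q1, q2}
read a: {q0, q1, q2}
read b: {q0, q1, q3}
read b: {q0, q1, q3}
Reachable ∩ accepting = {q3} — nonempty.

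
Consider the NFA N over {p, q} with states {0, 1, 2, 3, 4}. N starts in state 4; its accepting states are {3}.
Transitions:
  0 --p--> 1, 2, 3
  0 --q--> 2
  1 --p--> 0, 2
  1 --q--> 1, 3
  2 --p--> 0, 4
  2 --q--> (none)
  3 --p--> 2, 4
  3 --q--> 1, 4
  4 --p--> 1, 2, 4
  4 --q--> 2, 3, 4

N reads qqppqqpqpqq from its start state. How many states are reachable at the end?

Start: {4}
read q: {2, 3, 4}
read q: {1, 2, 3, 4}
read p: {0, 1, 2, 4}
read p: {0, 1, 2, 3, 4}
read q: {1, 2, 3, 4}
read q: {1, 2, 3, 4}
read p: {0, 1, 2, 4}
read q: {1, 2, 3, 4}
read p: {0, 1, 2, 4}
read q: {1, 2, 3, 4}
read q: {1, 2, 3, 4}
Final reachable set {1, 2, 3, 4} has 4 states.

4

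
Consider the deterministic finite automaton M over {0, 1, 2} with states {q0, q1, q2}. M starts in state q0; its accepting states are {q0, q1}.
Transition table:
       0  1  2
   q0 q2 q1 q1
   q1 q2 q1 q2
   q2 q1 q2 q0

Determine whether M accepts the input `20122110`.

rejected

q0 --2--> q1
q1 --0--> q2
q2 --1--> q2
q2 --2--> q0
q0 --2--> q1
q1 --1--> q1
q1 --1--> q1
q1 --0--> q2
End in state q2, which is not an accepting state.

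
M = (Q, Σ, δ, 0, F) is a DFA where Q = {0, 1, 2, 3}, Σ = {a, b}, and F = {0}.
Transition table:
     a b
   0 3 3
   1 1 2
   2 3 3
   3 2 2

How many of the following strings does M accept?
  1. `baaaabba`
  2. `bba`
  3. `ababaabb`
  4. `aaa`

`baaaabba`: rejected
`bba`: rejected
`ababaabb`: rejected
`aaa`: rejected

0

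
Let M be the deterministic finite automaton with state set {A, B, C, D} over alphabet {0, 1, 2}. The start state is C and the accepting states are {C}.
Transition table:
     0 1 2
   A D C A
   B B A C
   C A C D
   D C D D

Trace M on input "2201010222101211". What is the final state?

D

C --2--> D
D --2--> D
D --0--> C
C --1--> C
C --0--> A
A --1--> C
C --0--> A
A --2--> A
A --2--> A
A --2--> A
A --1--> C
C --0--> A
A --1--> C
C --2--> D
D --1--> D
D --1--> D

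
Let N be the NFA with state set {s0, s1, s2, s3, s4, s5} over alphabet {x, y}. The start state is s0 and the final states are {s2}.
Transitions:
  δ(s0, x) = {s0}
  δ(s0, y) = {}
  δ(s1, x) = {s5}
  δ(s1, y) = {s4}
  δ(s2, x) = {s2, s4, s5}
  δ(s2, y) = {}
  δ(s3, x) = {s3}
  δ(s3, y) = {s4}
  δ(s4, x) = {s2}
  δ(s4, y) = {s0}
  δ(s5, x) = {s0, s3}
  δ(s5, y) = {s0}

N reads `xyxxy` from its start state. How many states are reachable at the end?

0

Start: {s0}
read x: {s0}
read y: {}
The reachable set is empty and stays empty for the remaining 3 symbols.
Final reachable set {} has 0 states.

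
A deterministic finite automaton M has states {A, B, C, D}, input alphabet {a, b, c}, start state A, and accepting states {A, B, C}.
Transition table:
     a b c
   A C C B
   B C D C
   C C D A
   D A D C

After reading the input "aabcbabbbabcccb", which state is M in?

D

A --a--> C
C --a--> C
C --b--> D
D --c--> C
C --b--> D
D --a--> A
A --b--> C
C --b--> D
D --b--> D
D --a--> A
A --b--> C
C --c--> A
A --c--> B
B --c--> C
C --b--> D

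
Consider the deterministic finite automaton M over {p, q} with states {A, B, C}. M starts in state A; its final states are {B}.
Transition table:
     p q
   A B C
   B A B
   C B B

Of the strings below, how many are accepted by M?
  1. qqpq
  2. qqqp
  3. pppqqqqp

0

qqpq: rejected
qqqp: rejected
pppqqqqp: rejected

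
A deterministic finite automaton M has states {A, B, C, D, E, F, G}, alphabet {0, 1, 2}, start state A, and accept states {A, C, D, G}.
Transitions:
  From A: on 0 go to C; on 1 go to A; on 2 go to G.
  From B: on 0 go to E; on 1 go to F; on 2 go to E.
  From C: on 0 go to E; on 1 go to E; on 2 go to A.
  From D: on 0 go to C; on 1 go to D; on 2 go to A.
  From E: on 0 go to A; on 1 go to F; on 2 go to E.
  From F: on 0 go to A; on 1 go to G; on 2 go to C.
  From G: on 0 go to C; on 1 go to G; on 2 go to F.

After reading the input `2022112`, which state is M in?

A --2--> G
G --0--> C
C --2--> A
A --2--> G
G --1--> G
G --1--> G
G --2--> F

F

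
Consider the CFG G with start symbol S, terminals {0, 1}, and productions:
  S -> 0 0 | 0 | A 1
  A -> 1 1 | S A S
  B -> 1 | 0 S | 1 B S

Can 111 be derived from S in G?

yes

S ⇒ A1 ⇒ 111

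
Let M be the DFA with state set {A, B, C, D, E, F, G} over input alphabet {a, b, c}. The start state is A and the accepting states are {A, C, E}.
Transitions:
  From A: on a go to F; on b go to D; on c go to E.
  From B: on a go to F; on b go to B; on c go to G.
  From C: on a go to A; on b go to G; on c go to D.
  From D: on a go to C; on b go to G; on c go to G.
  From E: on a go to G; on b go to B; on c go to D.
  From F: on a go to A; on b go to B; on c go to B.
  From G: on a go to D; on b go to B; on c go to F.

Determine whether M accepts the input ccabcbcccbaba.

A --c--> E
E --c--> D
D --a--> C
C --b--> G
G --c--> F
F --b--> B
B --c--> G
G --c--> F
F --c--> B
B --b--> B
B --a--> F
F --b--> B
B --a--> F
End in state F, which is not an accepting state.

rejected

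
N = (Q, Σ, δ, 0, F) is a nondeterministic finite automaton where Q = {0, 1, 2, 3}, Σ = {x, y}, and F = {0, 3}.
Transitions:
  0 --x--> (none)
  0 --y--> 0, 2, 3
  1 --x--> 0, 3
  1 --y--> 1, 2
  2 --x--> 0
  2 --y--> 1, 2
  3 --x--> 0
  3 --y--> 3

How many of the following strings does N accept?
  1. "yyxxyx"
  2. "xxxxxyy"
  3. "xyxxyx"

"yyxxyx": accepted
"xxxxxyy": rejected
"xyxxyx": rejected

1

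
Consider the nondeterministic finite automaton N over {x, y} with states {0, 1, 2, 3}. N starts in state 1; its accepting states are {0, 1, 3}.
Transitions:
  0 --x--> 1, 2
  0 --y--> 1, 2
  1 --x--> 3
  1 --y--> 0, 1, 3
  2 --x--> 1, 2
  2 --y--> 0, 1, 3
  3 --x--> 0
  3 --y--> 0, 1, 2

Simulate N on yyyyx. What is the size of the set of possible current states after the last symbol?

4

Start: {1}
read y: {0, 1, 3}
read y: {0, 1, 2, 3}
read y: {0, 1, 2, 3}
read y: {0, 1, 2, 3}
read x: {0, 1, 2, 3}
Final reachable set {0, 1, 2, 3} has 4 states.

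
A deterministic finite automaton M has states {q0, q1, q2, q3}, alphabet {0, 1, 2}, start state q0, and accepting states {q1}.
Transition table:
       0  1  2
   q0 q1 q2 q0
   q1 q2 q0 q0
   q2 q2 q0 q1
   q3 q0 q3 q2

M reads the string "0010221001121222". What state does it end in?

q0 --0--> q1
q1 --0--> q2
q2 --1--> q0
q0 --0--> q1
q1 --2--> q0
q0 --2--> q0
q0 --1--> q2
q2 --0--> q2
q2 --0--> q2
q2 --1--> q0
q0 --1--> q2
q2 --2--> q1
q1 --1--> q0
q0 --2--> q0
q0 --2--> q0
q0 --2--> q0

q0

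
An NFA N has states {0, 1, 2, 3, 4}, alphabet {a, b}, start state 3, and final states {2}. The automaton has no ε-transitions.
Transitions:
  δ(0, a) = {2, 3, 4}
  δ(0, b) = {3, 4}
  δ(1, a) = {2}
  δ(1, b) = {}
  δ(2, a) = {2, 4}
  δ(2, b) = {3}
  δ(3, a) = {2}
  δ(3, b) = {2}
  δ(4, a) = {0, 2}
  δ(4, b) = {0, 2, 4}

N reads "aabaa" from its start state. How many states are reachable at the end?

4

Start: {3}
read a: {2}
read a: {2, 4}
read b: {0, 2, 3, 4}
read a: {0, 2, 3, 4}
read a: {0, 2, 3, 4}
Final reachable set {0, 2, 3, 4} has 4 states.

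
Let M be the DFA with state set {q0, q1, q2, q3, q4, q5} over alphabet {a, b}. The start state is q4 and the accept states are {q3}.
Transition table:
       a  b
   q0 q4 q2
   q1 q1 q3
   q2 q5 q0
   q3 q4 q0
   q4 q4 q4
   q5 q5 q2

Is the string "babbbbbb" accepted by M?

q4 --b--> q4
q4 --a--> q4
q4 --b--> q4
q4 --b--> q4
q4 --b--> q4
q4 --b--> q4
q4 --b--> q4
q4 --b--> q4
End in state q4, which is not an accepting state.

rejected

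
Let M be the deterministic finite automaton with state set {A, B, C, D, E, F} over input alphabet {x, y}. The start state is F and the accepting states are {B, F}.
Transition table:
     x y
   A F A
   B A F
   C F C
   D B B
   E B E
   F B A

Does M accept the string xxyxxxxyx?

F --x--> B
B --x--> A
A --y--> A
A --x--> F
F --x--> B
B --x--> A
A --x--> F
F --y--> A
A --x--> F
End in state F, which is an accepting state.

accepted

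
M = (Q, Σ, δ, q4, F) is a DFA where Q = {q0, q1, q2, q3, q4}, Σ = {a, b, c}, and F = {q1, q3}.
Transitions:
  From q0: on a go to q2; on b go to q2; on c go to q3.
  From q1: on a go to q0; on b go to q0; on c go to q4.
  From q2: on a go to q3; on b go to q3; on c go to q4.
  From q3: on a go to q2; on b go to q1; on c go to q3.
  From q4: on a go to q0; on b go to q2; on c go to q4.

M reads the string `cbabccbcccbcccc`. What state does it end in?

q4

q4 --c--> q4
q4 --b--> q2
q2 --a--> q3
q3 --b--> q1
q1 --c--> q4
q4 --c--> q4
q4 --b--> q2
q2 --c--> q4
q4 --c--> q4
q4 --c--> q4
q4 --b--> q2
q2 --c--> q4
q4 --c--> q4
q4 --c--> q4
q4 --c--> q4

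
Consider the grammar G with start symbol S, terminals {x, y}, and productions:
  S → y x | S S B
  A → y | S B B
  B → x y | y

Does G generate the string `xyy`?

no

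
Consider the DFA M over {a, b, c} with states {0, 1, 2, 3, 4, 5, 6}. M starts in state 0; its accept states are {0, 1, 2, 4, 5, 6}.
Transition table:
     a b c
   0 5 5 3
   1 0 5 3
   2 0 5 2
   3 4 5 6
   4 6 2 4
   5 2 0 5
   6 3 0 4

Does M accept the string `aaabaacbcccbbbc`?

rejected

0 --a--> 5
5 --a--> 2
2 --a--> 0
0 --b--> 5
5 --a--> 2
2 --a--> 0
0 --c--> 3
3 --b--> 5
5 --c--> 5
5 --c--> 5
5 --c--> 5
5 --b--> 0
0 --b--> 5
5 --b--> 0
0 --c--> 3
End in state 3, which is not an accepting state.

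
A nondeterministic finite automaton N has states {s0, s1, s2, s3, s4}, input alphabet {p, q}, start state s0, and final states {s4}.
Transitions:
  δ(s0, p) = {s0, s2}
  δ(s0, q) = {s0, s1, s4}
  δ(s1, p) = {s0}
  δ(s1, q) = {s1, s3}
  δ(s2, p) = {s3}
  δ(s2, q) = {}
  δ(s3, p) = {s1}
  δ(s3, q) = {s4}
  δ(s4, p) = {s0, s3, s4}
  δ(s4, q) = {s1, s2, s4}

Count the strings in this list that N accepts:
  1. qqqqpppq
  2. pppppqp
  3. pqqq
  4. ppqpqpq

qqqqpppq: accepted
pppppqp: accepted
pqqq: accepted
ppqpqpq: accepted

4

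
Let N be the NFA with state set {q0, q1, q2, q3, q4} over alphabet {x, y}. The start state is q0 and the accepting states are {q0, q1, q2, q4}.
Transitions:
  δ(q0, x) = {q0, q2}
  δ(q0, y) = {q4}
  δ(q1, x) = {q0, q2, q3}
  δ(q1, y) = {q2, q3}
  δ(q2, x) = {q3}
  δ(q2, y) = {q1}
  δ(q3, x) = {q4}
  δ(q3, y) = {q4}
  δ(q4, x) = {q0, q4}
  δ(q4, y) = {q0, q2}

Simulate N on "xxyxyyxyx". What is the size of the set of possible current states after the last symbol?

Start: {q0}
read x: {q0, q2}
read x: {q0, q2, q3}
read y: {q1, q4}
read x: {q0, q2, q3, q4}
read y: {q0, q1, q2, q4}
read y: {q0, q1, q2, q3, q4}
read x: {q0, q2, q3, q4}
read y: {q0, q1, q2, q4}
read x: {q0, q2, q3, q4}
Final reachable set {q0, q2, q3, q4} has 4 states.

4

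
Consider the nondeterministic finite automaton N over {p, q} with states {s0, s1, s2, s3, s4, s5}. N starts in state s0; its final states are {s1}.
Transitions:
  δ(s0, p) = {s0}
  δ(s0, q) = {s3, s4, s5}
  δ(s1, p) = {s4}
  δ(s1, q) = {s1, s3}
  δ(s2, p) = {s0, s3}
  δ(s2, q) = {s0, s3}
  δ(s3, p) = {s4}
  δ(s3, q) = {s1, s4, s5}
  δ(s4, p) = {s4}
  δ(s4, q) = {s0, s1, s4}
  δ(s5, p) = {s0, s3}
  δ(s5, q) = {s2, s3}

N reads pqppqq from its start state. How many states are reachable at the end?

6

Start: {s0}
read p: {s0}
read q: {s3, s4, s5}
read p: {s0, s3, s4}
read p: {s0, s4}
read q: {s0, s1, s3, s4, s5}
read q: {s0, s1, s2, s3, s4, s5}
Final reachable set {s0, s1, s2, s3, s4, s5} has 6 states.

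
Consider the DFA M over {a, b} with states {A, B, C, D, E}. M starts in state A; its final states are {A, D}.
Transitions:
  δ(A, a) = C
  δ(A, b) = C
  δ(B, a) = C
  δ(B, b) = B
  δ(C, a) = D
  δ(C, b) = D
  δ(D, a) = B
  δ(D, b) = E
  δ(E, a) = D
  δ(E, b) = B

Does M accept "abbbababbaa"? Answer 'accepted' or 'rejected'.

accepted

A --a--> C
C --b--> D
D --b--> E
E --b--> B
B --a--> C
C --b--> D
D --a--> B
B --b--> B
B --b--> B
B --a--> C
C --a--> D
End in state D, which is an accepting state.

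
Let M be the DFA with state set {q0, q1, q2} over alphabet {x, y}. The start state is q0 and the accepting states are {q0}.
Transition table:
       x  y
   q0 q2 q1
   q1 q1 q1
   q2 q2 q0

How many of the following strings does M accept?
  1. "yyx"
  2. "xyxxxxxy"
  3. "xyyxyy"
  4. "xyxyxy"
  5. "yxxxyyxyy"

2

"yyx": rejected
"xyxxxxxy": accepted
"xyyxyy": rejected
"xyxyxy": accepted
"yxxxyyxyy": rejected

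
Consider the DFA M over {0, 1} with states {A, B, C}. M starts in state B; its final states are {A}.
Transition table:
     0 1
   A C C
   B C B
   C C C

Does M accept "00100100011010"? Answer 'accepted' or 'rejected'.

rejected

B --0--> C
C --0--> C
C --1--> C
C --0--> C
C --0--> C
C --1--> C
C --0--> C
C --0--> C
C --0--> C
C --1--> C
C --1--> C
C --0--> C
C --1--> C
C --0--> C
End in state C, which is not an accepting state.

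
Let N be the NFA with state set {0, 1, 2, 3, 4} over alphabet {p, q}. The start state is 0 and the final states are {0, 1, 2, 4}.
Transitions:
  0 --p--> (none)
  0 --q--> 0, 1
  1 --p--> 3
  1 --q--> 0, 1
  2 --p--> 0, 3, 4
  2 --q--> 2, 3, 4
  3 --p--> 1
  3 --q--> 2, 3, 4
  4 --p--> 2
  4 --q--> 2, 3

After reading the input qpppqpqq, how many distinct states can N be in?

5

Start: {0}
read q: {0, 1}
read p: {3}
read p: {1}
read p: {3}
read q: {2, 3, 4}
read p: {0, 1, 2, 3, 4}
read q: {0, 1, 2, 3, 4}
read q: {0, 1, 2, 3, 4}
Final reachable set {0, 1, 2, 3, 4} has 5 states.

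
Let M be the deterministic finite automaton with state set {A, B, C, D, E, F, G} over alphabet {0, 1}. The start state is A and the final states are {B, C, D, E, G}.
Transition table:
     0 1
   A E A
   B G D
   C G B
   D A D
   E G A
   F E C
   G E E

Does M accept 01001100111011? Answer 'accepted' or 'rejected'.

rejected

A --0--> E
E --1--> A
A --0--> E
E --0--> G
G --1--> E
E --1--> A
A --0--> E
E --0--> G
G --1--> E
E --1--> A
A --1--> A
A --0--> E
E --1--> A
A --1--> A
End in state A, which is not an accepting state.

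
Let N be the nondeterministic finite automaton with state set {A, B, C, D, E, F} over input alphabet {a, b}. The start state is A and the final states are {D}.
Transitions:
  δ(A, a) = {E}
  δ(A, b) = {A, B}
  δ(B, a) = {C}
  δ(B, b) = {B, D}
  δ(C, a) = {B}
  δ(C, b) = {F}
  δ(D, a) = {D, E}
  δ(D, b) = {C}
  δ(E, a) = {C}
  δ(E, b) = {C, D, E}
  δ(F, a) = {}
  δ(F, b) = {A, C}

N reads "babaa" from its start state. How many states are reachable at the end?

4

Start: {A}
read b: {A, B}
read a: {C, E}
read b: {C, D, E, F}
read a: {B, C, D, E}
read a: {B, C, D, E}
Final reachable set {B, C, D, E} has 4 states.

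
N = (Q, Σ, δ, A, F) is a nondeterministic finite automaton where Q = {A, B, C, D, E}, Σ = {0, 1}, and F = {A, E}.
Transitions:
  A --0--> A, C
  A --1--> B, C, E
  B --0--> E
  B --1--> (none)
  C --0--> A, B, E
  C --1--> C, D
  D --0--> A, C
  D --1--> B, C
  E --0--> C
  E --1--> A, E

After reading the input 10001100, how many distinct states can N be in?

Start: {A}
read 1: {B, C, E}
read 0: {A, B, C, E}
read 0: {A, B, C, E}
read 0: {A, B, C, E}
read 1: {A, B, C, D, E}
read 1: {A, B, C, D, E}
read 0: {A, B, C, E}
read 0: {A, B, C, E}
Final reachable set {A, B, C, E} has 4 states.

4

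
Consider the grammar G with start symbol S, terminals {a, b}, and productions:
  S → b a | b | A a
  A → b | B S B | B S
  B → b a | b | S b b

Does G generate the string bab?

no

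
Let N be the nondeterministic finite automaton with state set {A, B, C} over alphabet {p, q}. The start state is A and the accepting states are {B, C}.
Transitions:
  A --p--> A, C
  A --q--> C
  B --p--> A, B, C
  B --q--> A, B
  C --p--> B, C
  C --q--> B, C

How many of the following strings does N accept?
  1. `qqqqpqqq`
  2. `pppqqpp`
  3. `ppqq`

`qqqqpqqq`: accepted
`pppqqpp`: accepted
`ppqq`: accepted

3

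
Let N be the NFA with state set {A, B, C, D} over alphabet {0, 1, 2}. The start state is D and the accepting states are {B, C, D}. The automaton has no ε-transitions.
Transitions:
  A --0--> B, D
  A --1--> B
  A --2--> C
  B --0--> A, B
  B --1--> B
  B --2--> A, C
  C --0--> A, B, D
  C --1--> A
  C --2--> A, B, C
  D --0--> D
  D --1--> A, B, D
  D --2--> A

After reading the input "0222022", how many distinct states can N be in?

3

Start: {D}
read 0: {D}
read 2: {A}
read 2: {C}
read 2: {A, B, C}
read 0: {A, B, D}
read 2: {A, C}
read 2: {A, B, C}
Final reachable set {A, B, C} has 3 states.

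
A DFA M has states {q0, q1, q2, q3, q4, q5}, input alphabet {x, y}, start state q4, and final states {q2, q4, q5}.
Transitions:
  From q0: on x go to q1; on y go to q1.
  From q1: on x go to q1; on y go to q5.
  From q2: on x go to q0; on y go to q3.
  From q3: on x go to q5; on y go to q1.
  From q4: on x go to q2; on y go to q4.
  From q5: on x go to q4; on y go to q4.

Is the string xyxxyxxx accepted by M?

rejected

q4 --x--> q2
q2 --y--> q3
q3 --x--> q5
q5 --x--> q4
q4 --y--> q4
q4 --x--> q2
q2 --x--> q0
q0 --x--> q1
End in state q1, which is not an accepting state.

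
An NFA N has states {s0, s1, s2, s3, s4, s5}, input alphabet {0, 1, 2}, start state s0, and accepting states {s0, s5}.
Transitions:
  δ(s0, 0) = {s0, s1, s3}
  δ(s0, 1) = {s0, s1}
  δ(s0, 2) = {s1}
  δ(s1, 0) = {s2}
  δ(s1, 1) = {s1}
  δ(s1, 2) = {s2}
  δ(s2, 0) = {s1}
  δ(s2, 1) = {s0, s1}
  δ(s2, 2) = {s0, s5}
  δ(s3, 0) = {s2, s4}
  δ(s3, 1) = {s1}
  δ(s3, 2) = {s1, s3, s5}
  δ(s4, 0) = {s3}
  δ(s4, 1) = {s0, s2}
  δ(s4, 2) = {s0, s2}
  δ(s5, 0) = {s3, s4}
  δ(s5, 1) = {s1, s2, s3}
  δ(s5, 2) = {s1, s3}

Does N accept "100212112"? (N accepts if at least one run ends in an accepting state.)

Start: {s0}
read 1: {s0, s1}
read 0: {s0, s1, s2, s3}
read 0: {s0, s1, s2, s3, s4}
read 2: {s0, s1, s2, s3, s5}
read 1: {s0, s1, s2, s3}
read 2: {s0, s1, s2, s3, s5}
read 1: {s0, s1, s2, s3}
read 1: {s0, s1}
read 2: {s1, s2}
Reachable ∩ accepting = {} — empty.

rejected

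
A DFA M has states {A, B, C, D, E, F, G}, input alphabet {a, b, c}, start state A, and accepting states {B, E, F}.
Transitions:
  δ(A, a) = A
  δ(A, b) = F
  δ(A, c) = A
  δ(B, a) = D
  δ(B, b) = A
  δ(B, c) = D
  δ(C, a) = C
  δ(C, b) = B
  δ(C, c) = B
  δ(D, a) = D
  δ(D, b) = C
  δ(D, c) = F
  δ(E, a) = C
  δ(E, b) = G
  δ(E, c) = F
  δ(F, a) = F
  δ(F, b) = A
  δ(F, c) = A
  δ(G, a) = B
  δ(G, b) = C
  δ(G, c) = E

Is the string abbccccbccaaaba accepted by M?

A --a--> A
A --b--> F
F --b--> A
A --c--> A
A --c--> A
A --c--> A
A --c--> A
A --b--> F
F --c--> A
A --c--> A
A --a--> A
A --a--> A
A --a--> A
A --b--> F
F --a--> F
End in state F, which is an accepting state.

accepted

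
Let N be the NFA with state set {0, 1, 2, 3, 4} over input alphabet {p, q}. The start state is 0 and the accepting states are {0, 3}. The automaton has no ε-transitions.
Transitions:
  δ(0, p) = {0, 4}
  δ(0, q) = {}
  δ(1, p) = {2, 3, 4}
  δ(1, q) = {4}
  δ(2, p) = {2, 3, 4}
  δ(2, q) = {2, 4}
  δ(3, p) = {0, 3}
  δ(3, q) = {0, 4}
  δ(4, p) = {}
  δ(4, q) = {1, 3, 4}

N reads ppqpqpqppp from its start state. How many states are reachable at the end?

4

Start: {0}
read p: {0, 4}
read p: {0, 4}
read q: {1, 3, 4}
read p: {0, 2, 3, 4}
read q: {0, 1, 2, 3, 4}
read p: {0, 2, 3, 4}
read q: {0, 1, 2, 3, 4}
read p: {0, 2, 3, 4}
read p: {0, 2, 3, 4}
read p: {0, 2, 3, 4}
Final reachable set {0, 2, 3, 4} has 4 states.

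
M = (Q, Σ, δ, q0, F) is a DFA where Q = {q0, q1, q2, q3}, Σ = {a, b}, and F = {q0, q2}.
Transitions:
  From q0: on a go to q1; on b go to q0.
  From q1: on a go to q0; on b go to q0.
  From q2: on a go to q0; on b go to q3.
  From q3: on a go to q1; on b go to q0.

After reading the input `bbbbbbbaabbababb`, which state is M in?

q0 --b--> q0
q0 --b--> q0
q0 --b--> q0
q0 --b--> q0
q0 --b--> q0
q0 --b--> q0
q0 --b--> q0
q0 --a--> q1
q1 --a--> q0
q0 --b--> q0
q0 --b--> q0
q0 --a--> q1
q1 --b--> q0
q0 --a--> q1
q1 --b--> q0
q0 --b--> q0

q0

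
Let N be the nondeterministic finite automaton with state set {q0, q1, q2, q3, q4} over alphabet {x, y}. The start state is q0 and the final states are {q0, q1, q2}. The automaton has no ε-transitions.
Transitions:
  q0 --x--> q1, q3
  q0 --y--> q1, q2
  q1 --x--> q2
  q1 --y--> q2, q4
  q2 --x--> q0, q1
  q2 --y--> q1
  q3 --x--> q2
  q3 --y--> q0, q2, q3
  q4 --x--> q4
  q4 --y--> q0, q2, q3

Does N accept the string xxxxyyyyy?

Start: {q0}
read x: {q1, q3}
read x: {q2}
read x: {q0, q1}
read x: {q1, q2, q3}
read y: {q0, q1, q2, q3, q4}
read y: {q0, q1, q2, q3, q4}
read y: {q0, q1, q2, q3, q4}
read y: {q0, q1, q2, q3, q4}
read y: {q0, q1, q2, q3, q4}
Reachable ∩ accepting = {q0, q1, q2} — nonempty.

accepted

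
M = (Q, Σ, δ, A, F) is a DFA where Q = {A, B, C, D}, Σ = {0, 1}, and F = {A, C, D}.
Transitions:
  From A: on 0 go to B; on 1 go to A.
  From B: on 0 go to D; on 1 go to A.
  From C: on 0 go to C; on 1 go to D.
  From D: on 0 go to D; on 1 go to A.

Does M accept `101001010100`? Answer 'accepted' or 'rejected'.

A --1--> A
A --0--> B
B --1--> A
A --0--> B
B --0--> D
D --1--> A
A --0--> B
B --1--> A
A --0--> B
B --1--> A
A --0--> B
B --0--> D
End in state D, which is an accepting state.

accepted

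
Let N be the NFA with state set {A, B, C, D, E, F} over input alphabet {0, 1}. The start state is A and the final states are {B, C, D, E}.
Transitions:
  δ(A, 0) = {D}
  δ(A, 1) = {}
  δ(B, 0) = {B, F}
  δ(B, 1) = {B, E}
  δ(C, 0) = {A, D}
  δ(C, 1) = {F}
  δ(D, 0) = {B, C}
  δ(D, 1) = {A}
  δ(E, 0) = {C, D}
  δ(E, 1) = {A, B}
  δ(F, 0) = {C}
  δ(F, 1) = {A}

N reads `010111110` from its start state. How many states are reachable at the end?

Start: {A}
read 0: {D}
read 1: {A}
read 0: {D}
read 1: {A}
read 1: {}
The reachable set is empty and stays empty for the remaining 4 symbols.
Final reachable set {} has 0 states.

0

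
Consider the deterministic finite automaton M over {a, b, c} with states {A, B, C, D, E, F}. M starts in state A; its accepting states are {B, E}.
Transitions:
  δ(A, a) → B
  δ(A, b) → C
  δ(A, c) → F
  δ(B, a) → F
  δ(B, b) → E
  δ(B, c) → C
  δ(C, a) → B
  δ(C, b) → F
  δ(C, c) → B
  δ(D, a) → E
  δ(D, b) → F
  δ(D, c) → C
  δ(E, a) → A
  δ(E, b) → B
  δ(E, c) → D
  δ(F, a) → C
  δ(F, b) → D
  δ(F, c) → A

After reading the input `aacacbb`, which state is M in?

D

A --a--> B
B --a--> F
F --c--> A
A --a--> B
B --c--> C
C --b--> F
F --b--> D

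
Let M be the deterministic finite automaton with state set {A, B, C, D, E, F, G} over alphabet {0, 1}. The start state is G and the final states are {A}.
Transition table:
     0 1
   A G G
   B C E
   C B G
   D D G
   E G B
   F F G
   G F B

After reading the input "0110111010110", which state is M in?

C

G --0--> F
F --1--> G
G --1--> B
B --0--> C
C --1--> G
G --1--> B
B --1--> E
E --0--> G
G --1--> B
B --0--> C
C --1--> G
G --1--> B
B --0--> C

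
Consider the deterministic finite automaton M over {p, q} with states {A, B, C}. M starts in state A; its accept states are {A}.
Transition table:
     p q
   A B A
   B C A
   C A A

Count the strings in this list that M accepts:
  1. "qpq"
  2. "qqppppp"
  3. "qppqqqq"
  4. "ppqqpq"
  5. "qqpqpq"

"qpq": accepted
"qqppppp": rejected
"qppqqqq": accepted
"ppqqpq": accepted
"qqpqpq": accepted

4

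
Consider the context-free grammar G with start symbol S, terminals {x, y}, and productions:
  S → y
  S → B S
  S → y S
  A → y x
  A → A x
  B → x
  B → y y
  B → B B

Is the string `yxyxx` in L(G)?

no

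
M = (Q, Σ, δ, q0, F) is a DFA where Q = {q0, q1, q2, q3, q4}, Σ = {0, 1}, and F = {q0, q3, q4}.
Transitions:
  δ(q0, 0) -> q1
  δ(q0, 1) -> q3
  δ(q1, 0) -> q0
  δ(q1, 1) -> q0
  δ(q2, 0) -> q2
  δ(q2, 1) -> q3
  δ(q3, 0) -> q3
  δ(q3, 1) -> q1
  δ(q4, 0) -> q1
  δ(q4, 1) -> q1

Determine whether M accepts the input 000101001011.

accepted

q0 --0--> q1
q1 --0--> q0
q0 --0--> q1
q1 --1--> q0
q0 --0--> q1
q1 --1--> q0
q0 --0--> q1
q1 --0--> q0
q0 --1--> q3
q3 --0--> q3
q3 --1--> q1
q1 --1--> q0
End in state q0, which is an accepting state.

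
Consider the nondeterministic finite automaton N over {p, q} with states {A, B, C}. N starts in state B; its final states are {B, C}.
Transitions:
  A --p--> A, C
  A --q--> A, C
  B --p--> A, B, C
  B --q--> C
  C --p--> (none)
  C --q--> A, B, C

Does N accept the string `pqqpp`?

accepted

Start: {B}
read p: {A, B, C}
read q: {A, B, C}
read q: {A, B, C}
read p: {A, B, C}
read p: {A, B, C}
Reachable ∩ accepting = {B, C} — nonempty.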